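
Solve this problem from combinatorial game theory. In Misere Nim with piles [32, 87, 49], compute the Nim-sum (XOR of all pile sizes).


We need the XOR (exclusive or) of all pile sizes.
After XOR-ing pile 1 (size 32): 0 XOR 32 = 32
After XOR-ing pile 2 (size 87): 32 XOR 87 = 119
After XOR-ing pile 3 (size 49): 119 XOR 49 = 70
The Nim-value of this position is 70.

70


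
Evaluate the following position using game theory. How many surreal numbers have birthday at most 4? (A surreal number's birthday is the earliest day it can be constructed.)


Day 0: {|} = 0 is born. Count = 1.
Day n: the number of surreal numbers born by day n is 2^(n+1) - 1.
By day 0: 2^1 - 1 = 1
By day 1: 2^2 - 1 = 3
By day 2: 2^3 - 1 = 7
By day 3: 2^4 - 1 = 15
By day 4: 2^5 - 1 = 31
By day 4: 31 surreal numbers.

31


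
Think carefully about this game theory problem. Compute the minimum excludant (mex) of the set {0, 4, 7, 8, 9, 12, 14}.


Set = {0, 4, 7, 8, 9, 12, 14}
0 is in the set.
1 is NOT in the set. This is the mex.
mex = 1

1


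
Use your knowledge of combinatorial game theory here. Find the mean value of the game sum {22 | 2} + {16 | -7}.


G1 = {22 | 2}, G2 = {16 | -7}
Each is a switch {a | b} with numbers a > b; its mean value is (a + b)/2, and mean value is additive over game sums: m(G1 + G2) = m(G1) + m(G2).
Mean of G1 = (22 + (2))/2 = 24/2 = 12
Mean of G2 = (16 + (-7))/2 = 9/2 = 9/2
Mean of G1 + G2 = 12 + 9/2 = 33/2

33/2


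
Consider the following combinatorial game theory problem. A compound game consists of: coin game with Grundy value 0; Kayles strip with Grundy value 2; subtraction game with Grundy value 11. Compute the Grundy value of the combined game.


By the Sprague-Grundy theorem, the Grundy value of a sum of games is the XOR of individual Grundy values.
coin game: Grundy value = 0. Running XOR: 0 XOR 0 = 0
Kayles strip: Grundy value = 2. Running XOR: 0 XOR 2 = 2
subtraction game: Grundy value = 11. Running XOR: 2 XOR 11 = 9
The combined Grundy value is 9.

9


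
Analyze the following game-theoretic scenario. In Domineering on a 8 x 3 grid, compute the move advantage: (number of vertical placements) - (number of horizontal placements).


Board is 8 x 3 (rows x cols).
Left (vertical) placements: (rows-1) * cols = 7 * 3 = 21
Right (horizontal) placements: rows * (cols-1) = 8 * 2 = 16
Advantage = Left - Right = 21 - 16 = 5

5


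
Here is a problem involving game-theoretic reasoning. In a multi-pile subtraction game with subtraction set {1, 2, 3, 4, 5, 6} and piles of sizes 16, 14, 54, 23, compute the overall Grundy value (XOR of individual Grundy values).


Subtraction set: {1, 2, 3, 4, 5, 6}
For this subtraction set, G(n) = n mod 7 (period = max + 1 = 7).
Pile 1 (size 16): G(16) = 16 mod 7 = 2
Pile 2 (size 14): G(14) = 14 mod 7 = 0
Pile 3 (size 54): G(54) = 54 mod 7 = 5
Pile 4 (size 23): G(23) = 23 mod 7 = 2
Total Grundy value = XOR of all: 2 XOR 0 XOR 5 XOR 2 = 5

5


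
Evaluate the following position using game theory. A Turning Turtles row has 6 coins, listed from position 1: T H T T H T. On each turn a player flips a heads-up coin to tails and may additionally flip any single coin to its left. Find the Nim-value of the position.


Coins: T H T T H T
Key fact: a single head at position k behaves exactly like a Nim heap of size k (turning it to T and optionally flipping a coin at j < k corresponds to moving the heap from k to j, or to 0), and heads combine as a disjunctive sum (two heads at the same place would cancel, matching j XOR j = 0). So the Nim-value is the XOR of the 1-indexed positions of the heads.
Face-up positions (1-indexed): [2, 5]
XOR 0 with 2: 0 XOR 2 = 2
XOR 2 with 5: 2 XOR 5 = 7
Nim-value = 7

7


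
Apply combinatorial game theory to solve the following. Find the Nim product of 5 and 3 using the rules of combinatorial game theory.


Nim multiplication is bilinear over XOR: (u XOR v) * w = (u*w) XOR (v*w).
So we split each operand into its bit components and XOR the pairwise Nim products.
5 = 1 + 4 (as XOR of powers of 2).
3 = 1 + 2 (as XOR of powers of 2).
Using the standard Nim-product table on single bits:
  2*2 = 3,   2*4 = 8,   2*8 = 12,
  4*4 = 6,   4*8 = 11,  8*8 = 13,
and  1*x = x (identity), k*l = l*k (commutative).
Pairwise Nim products:
  1 * 1 = 1
  1 * 2 = 2
  4 * 1 = 4
  4 * 2 = 8
XOR them: 1 XOR 2 XOR 4 XOR 8 = 15.
Result: 5 * 3 = 15 (in Nim).

15


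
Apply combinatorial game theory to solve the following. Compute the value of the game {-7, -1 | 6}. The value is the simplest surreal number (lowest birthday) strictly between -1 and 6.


Left options: {-7, -1}, max = -1
Right options: {6}, min = 6
All options are numbers and max(Left) < min(Right), so by the simplicity theorem the value is the simplest (earliest-born) number strictly between -1 and 6.
Integers 0 through 5 all lie strictly between -1 and 6.
Among integers, the simplest (lowest birthday = smallest |n|; 0 is born on day 0, +-n on day n) is 0.
No non-integer in the interval can be simpler: if x is a non-integer in the interval, then floor(x) or ceil(x) also lies in the interval (the interval contains an integer), and both are proper prefixes of x's sign expansion, i.e. born earlier. So the game value is 0.
Game value = 0

0


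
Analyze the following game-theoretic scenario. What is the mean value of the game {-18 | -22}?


Game = {-18 | -22}, a switch {a | b} with numbers a > b.
Its thermograph has left wall a - t and right wall b + t, which meet at t = (a - b)/2, where both equal (a + b)/2. So the mast (mean value) is at (a + b)/2.
Mean = (-18 + (-22))/2 = -40/2 = -20

-20


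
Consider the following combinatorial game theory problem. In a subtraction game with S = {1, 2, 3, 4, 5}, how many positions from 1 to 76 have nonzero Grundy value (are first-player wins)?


Subtraction set S = {1, 2, 3, 4, 5}, so G(n) = n mod 6.
G(n) = 0 when n is a multiple of 6.
Multiples of 6 in [1, 76]: 12
N-positions (nonzero Grundy) = 76 - 12 = 64

64


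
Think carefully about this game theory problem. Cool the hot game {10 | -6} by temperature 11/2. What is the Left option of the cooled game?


Original game: {10 | -6} (a switch {a | b} with a > b).
Cooling by t (for t below the temperature (a - b)/2 = 8) taxes each move by t: {a | b} cooled by t is {a - t | b + t}.
Cooling amount: t = 11/2
Cooled Left option: 10 - 11/2 = 9/2
Cooled Right option: -6 + 11/2 = -1/2
Cooled game: {9/2 | -1/2}
Left option = 9/2

9/2


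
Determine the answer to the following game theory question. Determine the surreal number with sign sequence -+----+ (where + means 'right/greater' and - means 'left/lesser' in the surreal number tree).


Sign expansion: -+----+
Rule: track bounds (lo, hi), initially (-inf, +inf). On '+', the current value becomes lo and we move to the simplest number in (value, hi): value + 1 if hi = +inf, otherwise the midpoint (value + hi)/2. On '-', the current value becomes hi and we move to value - 1 if lo = -inf, otherwise the midpoint (lo + value)/2.
Start at 0.
Step 1: sign = -, move left. Bounds: (-inf, 0). Value = -1
Step 2: sign = +, move right. Bounds: (-1, 0). Value = -1/2
Step 3: sign = -, move left. Bounds: (-1, -1/2). Value = -3/4
Step 4: sign = -, move left. Bounds: (-1, -3/4). Value = -7/8
Step 5: sign = -, move left. Bounds: (-1, -7/8). Value = -15/16
Step 6: sign = -, move left. Bounds: (-1, -15/16). Value = -31/32
Step 7: sign = +, move right. Bounds: (-31/32, -15/16). Value = -61/64
The surreal number with sign expansion -+----+ is -61/64.

-61/64


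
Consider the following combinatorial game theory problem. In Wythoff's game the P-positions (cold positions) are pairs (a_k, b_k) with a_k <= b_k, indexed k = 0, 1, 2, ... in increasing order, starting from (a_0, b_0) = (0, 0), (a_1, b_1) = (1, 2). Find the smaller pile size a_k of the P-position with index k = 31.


By Wythoff's theorem, a_k = floor(k * phi) and b_k = floor(k * phi^2) = a_k + k, where phi = (1 + sqrt(5))/2 is the golden ratio.
phi = (1 + sqrt(5))/2 = 1.618034
k = 31
k * phi = 31 * 1.618034 = 50.159054
a_31 = floor(k * phi) = 50

50


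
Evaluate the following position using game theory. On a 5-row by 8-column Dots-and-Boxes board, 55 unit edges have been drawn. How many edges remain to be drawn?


Grid: 5 x 8 boxes, i.e. 6 rows and 9 columns of dots.
Horizontal edges: (rows + 1) * cols = 6 * 8 = 48
Vertical edges: rows * (cols + 1) = 5 * 9 = 45
Total edges: 48 + 45 = 93
Edges drawn: 55
Remaining: 93 - 55 = 38

38


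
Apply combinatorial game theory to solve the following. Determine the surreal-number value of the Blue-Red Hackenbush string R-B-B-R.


Edges (from ground): R-B-B-R
By Berlekamp's sign-expansion rule, a Blue-Red Hackenbush stalk has the value of the surreal number whose sign sequence is the edge sequence with B -> + and R -> -.
Sign sequence: -++-
Trace the sign expansion in the surreal number tree, starting from 0:
Edge 1: R (sign -) -> bounds (-inf, 0), value = -1
Edge 2: B (sign +) -> bounds (-1, 0), value = -1/2
Edge 3: B (sign +) -> bounds (-1/2, 0), value = -1/4
Edge 4: R (sign -) -> bounds (-1/2, -1/4), value = -3/8
Game value = -3/8

-3/8


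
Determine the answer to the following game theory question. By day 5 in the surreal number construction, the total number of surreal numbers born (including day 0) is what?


Day 0: {|} = 0 is born. Count = 1.
Day n: the number of surreal numbers born by day n is 2^(n+1) - 1.
By day 0: 2^1 - 1 = 1
By day 1: 2^2 - 1 = 3
By day 2: 2^3 - 1 = 7
By day 3: 2^4 - 1 = 15
By day 4: 2^5 - 1 = 31
By day 5: 2^6 - 1 = 63
By day 5: 63 surreal numbers.

63


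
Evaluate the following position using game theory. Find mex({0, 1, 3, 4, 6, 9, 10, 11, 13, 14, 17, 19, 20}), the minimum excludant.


Set = {0, 1, 3, 4, 6, 9, 10, 11, 13, 14, 17, 19, 20}
0 is in the set.
1 is in the set.
2 is NOT in the set. This is the mex.
mex = 2

2


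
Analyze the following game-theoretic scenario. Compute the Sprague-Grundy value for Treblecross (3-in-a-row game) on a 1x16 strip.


Treblecross: place X on empty cells; 3-in-a-row wins.
Playing within two cells of an existing X lets the opponent win at once, so sensible play treats the cells i-2..i+2 around each X as dead. The player left with no safe cell loses, so this is a normal-play take-away game on strips of safe cells.
Placing X at cell i (0-indexed) of a strip of k safe cells leaves independent strips of sizes max(0, i-2) and max(0, k-i-3). Hence G(k) = mex{ G(max(0,i-2)) XOR G(max(0,k-i-3)) : 0 <= i < k }, with G(0) = 0.
G(1): splits (0,0):0^0=0 -> mex({0}) = 1
G(2): splits (0,0):0^0=0 -> mex({0}) = 1
G(3): splits (0,0):0^0=0 -> mex({0}) = 1
G(4): splits (0,1):0^1=1 (0,0):0^0=0 -> mex({0, 1}) = 2
G(5): splits (0,2):0^1=1 (0,1):0^1=1 (0,0):0^0=0 -> mex({0, 1}) = 2
G(6) = mex({1}) = 0
G(7) = mex({0, 1, 2}) = 3
G(8) = mex({0, 1, 2}) = 3
G(9) = mex({0, 2}) = 1
G(10) = mex({0, 2, 3}) = 1
G(11) = mex({0, 3}) = 1
G(12) = mex({1, 3}) = 0
G(13) = mex({0, 1, 2, 3}) = 4
G(14) = mex({0, 1, 2}) = 3
G(15) = mex({0, 1, 2}) = 3
G(16) = mex({0, 1, 2, 4}) = 3
Therefore G(16) = 3.

3


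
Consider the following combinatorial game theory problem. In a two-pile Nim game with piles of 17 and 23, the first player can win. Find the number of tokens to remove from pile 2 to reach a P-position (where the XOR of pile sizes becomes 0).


Piles: 17 and 23
Current XOR: 17 XOR 23 = 6 (non-zero, so this is an N-position).
To make the XOR zero, we need to find a move that balances the piles.
For pile 2 (size 23): target = 23 XOR 6 = 17
We reduce pile 2 from 23 to 17.
Tokens removed: 23 - 17 = 6
Verification: 17 XOR 17 = 0

6


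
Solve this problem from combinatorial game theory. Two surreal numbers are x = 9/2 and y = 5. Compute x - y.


x = 9/2, y = 5
Converting to common denominator: 2
x = 9/2, y = 10/2
x - y = 9/2 - 5 = -1/2

-1/2


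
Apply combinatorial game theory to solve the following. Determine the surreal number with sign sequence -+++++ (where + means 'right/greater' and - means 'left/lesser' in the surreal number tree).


Sign expansion: -+++++
Rule: track bounds (lo, hi), initially (-inf, +inf). On '+', the current value becomes lo and we move to the simplest number in (value, hi): value + 1 if hi = +inf, otherwise the midpoint (value + hi)/2. On '-', the current value becomes hi and we move to value - 1 if lo = -inf, otherwise the midpoint (lo + value)/2.
Start at 0.
Step 1: sign = -, move left. Bounds: (-inf, 0). Value = -1
Step 2: sign = +, move right. Bounds: (-1, 0). Value = -1/2
Step 3: sign = +, move right. Bounds: (-1/2, 0). Value = -1/4
Step 4: sign = +, move right. Bounds: (-1/4, 0). Value = -1/8
Step 5: sign = +, move right. Bounds: (-1/8, 0). Value = -1/16
Step 6: sign = +, move right. Bounds: (-1/16, 0). Value = -1/32
The surreal number with sign expansion -+++++ is -1/32.

-1/32


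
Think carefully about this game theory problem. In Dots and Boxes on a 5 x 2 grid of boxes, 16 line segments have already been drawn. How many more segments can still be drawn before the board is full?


Grid: 5 x 2 boxes, i.e. 6 rows and 3 columns of dots.
Horizontal edges: (rows + 1) * cols = 6 * 2 = 12
Vertical edges: rows * (cols + 1) = 5 * 3 = 15
Total edges: 12 + 15 = 27
Edges drawn: 16
Remaining: 27 - 16 = 11

11


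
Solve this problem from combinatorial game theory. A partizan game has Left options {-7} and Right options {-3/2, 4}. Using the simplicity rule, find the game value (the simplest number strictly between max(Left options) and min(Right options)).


Left options: {-7}, max = -7
Right options: {-3/2, 4}, min = -3/2
All options are numbers and max(Left) < min(Right), so by the simplicity theorem the value is the simplest (earliest-born) number strictly between -7 and -3/2.
Integers -6 through -2 all lie strictly between -7 and -3/2.
Among integers, the simplest (lowest birthday = smallest |n|; 0 is born on day 0, +-n on day n) is -2.
No non-integer in the interval can be simpler: if x is a non-integer in the interval, then floor(x) or ceil(x) also lies in the interval (the interval contains an integer), and both are proper prefixes of x's sign expansion, i.e. born earlier. So the game value is -2.
Game value = -2

-2


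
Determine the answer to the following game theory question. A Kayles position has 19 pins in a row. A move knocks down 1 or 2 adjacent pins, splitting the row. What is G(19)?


Kayles: a move removes 1 or 2 adjacent pins from a contiguous row.
Removing pins from a row of k leaves two independent rows (a, b) with a + b = k - 1 (one pin) or a + b = k - 2 (two pins); an end removal gives a = 0.
By Sprague-Grundy, G(k) = mex{ G(a) XOR G(b) } over all these splits. G(0) = 0.
G(1): splits (0,0):0^0=0 -> mex({0}) = 1
G(2): splits (0,1):0^1=1 (0,0):0^0=0 -> mex({0, 1}) = 2
G(3): splits (0,2):0^2=2 (1,1):1^1=0 (0,1):0^1=1 -> mex({0, 1, 2}) = 3
G(4): splits (0,3):0^3=3 (1,2):1^2=3 (0,2):0^2=2 (1,1):1^1=0 -> mex({0, 2, 3}) = 1
G(5): splits (0,4):0^1=1 (1,3):1^3=2 (2,2):2^2=0 (0,3):0^3=3 (1,2):1^2=3 -> mex({0, 1, 2, 3}) = 4
G(6) = mex({0, 1, 2, 4}) = 3
G(7) = mex({0, 1, 3, 4, 5}) = 2
G(8) = mex({0, 2, 3, 5, 6}) = 1
G(9) = mex({0, 1, 2, 3, 6, 7}) = 4
G(10) = mex({0, 1, 3, 4, 5, 7}) = 2
G(11) = mex({0, 1, 2, 3, 4, 5}) = 6
G(12) = mex({0, 1, 2, 3, 5, 6, 7}) = 4
G(13) = mex({0, 2, 3, 4, 6, 7}) = 1
G(14) = mex({0, 1, 4, 5, 6, 7}) = 2
G(15) = mex({0, 1, 2, 3, 4, 5, 6}) = 7
G(16) = mex({0, 2, 3, 5, 6, 7}) = 1
G(17) = mex({0, 1, 2, 3, 5, 6, 7}) = 4
G(18) = mex({0, 1, 2, 4, 5, 6}) = 3
G(19) = mex({0, 1, 3, 4, 5, 7}) = 2
Therefore G(19) = 2.

2


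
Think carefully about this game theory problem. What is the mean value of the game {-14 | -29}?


Game = {-14 | -29}, a switch {a | b} with numbers a > b.
Its thermograph has left wall a - t and right wall b + t, which meet at t = (a - b)/2, where both equal (a + b)/2. So the mast (mean value) is at (a + b)/2.
Mean = (-14 + (-29))/2 = -43/2 = -43/2

-43/2


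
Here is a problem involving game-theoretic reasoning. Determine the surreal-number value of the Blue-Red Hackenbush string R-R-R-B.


Edges (from ground): R-R-R-B
By Berlekamp's sign-expansion rule, a Blue-Red Hackenbush stalk has the value of the surreal number whose sign sequence is the edge sequence with B -> + and R -> -.
Sign sequence: ---+
Trace the sign expansion in the surreal number tree, starting from 0:
Edge 1: R (sign -) -> bounds (-inf, 0), value = -1
Edge 2: R (sign -) -> bounds (-inf, -1), value = -2
Edge 3: R (sign -) -> bounds (-inf, -2), value = -3
Edge 4: B (sign +) -> bounds (-3, -2), value = -5/2
Game value = -5/2

-5/2


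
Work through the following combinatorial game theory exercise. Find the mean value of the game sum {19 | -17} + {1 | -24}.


G1 = {19 | -17}, G2 = {1 | -24}
Each is a switch {a | b} with numbers a > b; its mean value is (a + b)/2, and mean value is additive over game sums: m(G1 + G2) = m(G1) + m(G2).
Mean of G1 = (19 + (-17))/2 = 2/2 = 1
Mean of G2 = (1 + (-24))/2 = -23/2 = -23/2
Mean of G1 + G2 = 1 + -23/2 = -21/2

-21/2


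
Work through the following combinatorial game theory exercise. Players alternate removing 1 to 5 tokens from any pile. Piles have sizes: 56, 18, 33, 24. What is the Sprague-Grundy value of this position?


Subtraction set: {1, 2, 3, 4, 5}
For this subtraction set, G(n) = n mod 6 (period = max + 1 = 6).
Pile 1 (size 56): G(56) = 56 mod 6 = 2
Pile 2 (size 18): G(18) = 18 mod 6 = 0
Pile 3 (size 33): G(33) = 33 mod 6 = 3
Pile 4 (size 24): G(24) = 24 mod 6 = 0
Total Grundy value = XOR of all: 2 XOR 0 XOR 3 XOR 0 = 1

1


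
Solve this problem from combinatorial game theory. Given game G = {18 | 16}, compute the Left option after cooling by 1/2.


Original game: {18 | 16} (a switch {a | b} with a > b).
Cooling by t (for t below the temperature (a - b)/2 = 1) taxes each move by t: {a | b} cooled by t is {a - t | b + t}.
Cooling amount: t = 1/2
Cooled Left option: 18 - 1/2 = 35/2
Cooled Right option: 16 + 1/2 = 33/2
Cooled game: {35/2 | 33/2}
Left option = 35/2

35/2


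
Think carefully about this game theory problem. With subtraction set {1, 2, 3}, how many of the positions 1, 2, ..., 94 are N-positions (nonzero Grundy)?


Subtraction set S = {1, 2, 3}, so G(n) = n mod 4.
G(n) = 0 when n is a multiple of 4.
Multiples of 4 in [1, 94]: 23
N-positions (nonzero Grundy) = 94 - 23 = 71

71


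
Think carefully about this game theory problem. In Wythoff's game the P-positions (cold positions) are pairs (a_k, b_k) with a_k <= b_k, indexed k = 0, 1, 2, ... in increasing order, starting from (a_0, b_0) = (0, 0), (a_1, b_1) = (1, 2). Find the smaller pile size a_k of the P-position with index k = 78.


By Wythoff's theorem, a_k = floor(k * phi) and b_k = floor(k * phi^2) = a_k + k, where phi = (1 + sqrt(5))/2 is the golden ratio.
phi = (1 + sqrt(5))/2 = 1.618034
k = 78
k * phi = 78 * 1.618034 = 126.206651
a_78 = floor(k * phi) = 126

126


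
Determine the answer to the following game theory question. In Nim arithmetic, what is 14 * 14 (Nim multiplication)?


Nim multiplication is bilinear over XOR: (u XOR v) * w = (u*w) XOR (v*w).
So we split each operand into its bit components and XOR the pairwise Nim products.
14 = 2 + 4 + 8 (as XOR of powers of 2).
14 = 2 + 4 + 8 (as XOR of powers of 2).
Using the standard Nim-product table on single bits:
  2*2 = 3,   2*4 = 8,   2*8 = 12,
  4*4 = 6,   4*8 = 11,  8*8 = 13,
and  1*x = x (identity), k*l = l*k (commutative).
Pairwise Nim products:
  2 * 2 = 3
  2 * 4 = 8
  2 * 8 = 12
  4 * 2 = 8
  4 * 4 = 6
  4 * 8 = 11
  8 * 2 = 12
  8 * 4 = 11
  8 * 8 = 13
XOR them: 3 XOR 8 XOR 12 XOR 8 XOR 6 XOR 11 XOR 12 XOR 11 XOR 13 = 8.
Result: 14 * 14 = 8 (in Nim).

8


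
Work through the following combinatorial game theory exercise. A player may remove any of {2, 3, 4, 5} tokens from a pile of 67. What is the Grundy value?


The subtraction set is S = {2, 3, 4, 5}.
G(k) = mex{ G(k - s) : s in S, s <= k }. We compute iteratively: G(0) = 0.
G(1) = mex({}) = 0
G(2) = mex({0}) = 1
G(3) = mex({0}) = 1
G(4) = mex({0, 1}) = 2
G(5) = mex({0, 1}) = 2
G(6) = mex({0, 1, 2}) = 3
G(7) = mex({1, 2}) = 0
G(8) = mex({1, 2, 3}) = 0
G(9) = mex({0, 2, 3}) = 1
G(10) = mex({0, 2, 3}) = 1
G(11) = mex({0, 1, 3}) = 2
Observe that G(7)..G(11) = 0, 0, 1, 1, 2 repeats G(0)..G(4) = 0, 0, 1, 1, 2.
For k >= max(S) = 5, G(k) is determined by the previous 5 values G(k-5)..G(k-1); a window of 5 consecutive values has recurred shifted by 7, so by induction G(k + 7) = G(k) for all k >= 0: the sequence is periodic from the start with period 7.
One period: G(0..6) = 0, 0, 1, 1, 2, 2, 3.
67 mod 7 = 4, so G(67) = G(4) = 2.

2


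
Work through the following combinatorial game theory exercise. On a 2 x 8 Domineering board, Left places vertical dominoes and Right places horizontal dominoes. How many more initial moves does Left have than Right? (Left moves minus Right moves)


Board is 2 x 8 (rows x cols).
Left (vertical) placements: (rows-1) * cols = 1 * 8 = 8
Right (horizontal) placements: rows * (cols-1) = 2 * 7 = 14
Advantage = Left - Right = 8 - 14 = -6

-6


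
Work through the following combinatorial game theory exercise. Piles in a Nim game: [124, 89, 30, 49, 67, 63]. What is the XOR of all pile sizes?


We need the XOR (exclusive or) of all pile sizes.
After XOR-ing pile 1 (size 124): 0 XOR 124 = 124
After XOR-ing pile 2 (size 89): 124 XOR 89 = 37
After XOR-ing pile 3 (size 30): 37 XOR 30 = 59
After XOR-ing pile 4 (size 49): 59 XOR 49 = 10
After XOR-ing pile 5 (size 67): 10 XOR 67 = 73
After XOR-ing pile 6 (size 63): 73 XOR 63 = 118
The Nim-value of this position is 118.

118


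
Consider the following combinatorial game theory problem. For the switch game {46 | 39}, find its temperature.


The game is {46 | 39}, a switch {a | b} with numbers a > b.
Cooling {a | b} by t gives {a - t | b + t}, which stops being hot when a - t = b + t, i.e. at t = (a - b)/2. So the temperature of a switch is (a - b)/2.
Temperature = (Left option - Right option) / 2
= (46 - (39)) / 2
= 7 / 2
= 7/2

7/2


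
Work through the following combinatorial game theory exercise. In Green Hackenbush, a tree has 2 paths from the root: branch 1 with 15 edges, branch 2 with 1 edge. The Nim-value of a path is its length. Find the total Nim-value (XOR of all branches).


The tree has 2 branches from the ground vertex.
In Green Hackenbush, the Nim-value of a simple path of length k is k.
Branch 1: length 15, Nim-value = 15
Branch 2: length 1, Nim-value = 1
Total Nim-value = XOR of all branch values:
0 XOR 15 = 15
15 XOR 1 = 14
Nim-value of the tree = 14

14


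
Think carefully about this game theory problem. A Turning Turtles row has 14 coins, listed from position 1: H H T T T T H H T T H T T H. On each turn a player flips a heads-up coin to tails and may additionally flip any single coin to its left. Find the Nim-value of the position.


Coins: H H T T T T H H T T H T T H
Key fact: a single head at position k behaves exactly like a Nim heap of size k (turning it to T and optionally flipping a coin at j < k corresponds to moving the heap from k to j, or to 0), and heads combine as a disjunctive sum (two heads at the same place would cancel, matching j XOR j = 0). So the Nim-value is the XOR of the 1-indexed positions of the heads.
Face-up positions (1-indexed): [1, 2, 7, 8, 11, 14]
XOR 0 with 1: 0 XOR 1 = 1
XOR 1 with 2: 1 XOR 2 = 3
XOR 3 with 7: 3 XOR 7 = 4
XOR 4 with 8: 4 XOR 8 = 12
XOR 12 with 11: 12 XOR 11 = 7
XOR 7 with 14: 7 XOR 14 = 9
Nim-value = 9

9


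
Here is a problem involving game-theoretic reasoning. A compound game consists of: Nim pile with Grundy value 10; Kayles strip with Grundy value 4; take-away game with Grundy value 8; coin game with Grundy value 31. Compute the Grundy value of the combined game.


By the Sprague-Grundy theorem, the Grundy value of a sum of games is the XOR of individual Grundy values.
Nim pile: Grundy value = 10. Running XOR: 0 XOR 10 = 10
Kayles strip: Grundy value = 4. Running XOR: 10 XOR 4 = 14
take-away game: Grundy value = 8. Running XOR: 14 XOR 8 = 6
coin game: Grundy value = 31. Running XOR: 6 XOR 31 = 25
The combined Grundy value is 25.

25


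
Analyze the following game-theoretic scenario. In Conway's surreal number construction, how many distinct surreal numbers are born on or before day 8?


Day 0: {|} = 0 is born. Count = 1.
Day n: the number of surreal numbers born by day n is 2^(n+1) - 1.
By day 0: 2^1 - 1 = 1
By day 1: 2^2 - 1 = 3
By day 2: 2^3 - 1 = 7
By day 3: 2^4 - 1 = 15
By day 4: 2^5 - 1 = 31
By day 5: 2^6 - 1 = 63
By day 6: 2^7 - 1 = 127
By day 7: 2^8 - 1 = 255
By day 8: 2^9 - 1 = 511
By day 8: 511 surreal numbers.

511


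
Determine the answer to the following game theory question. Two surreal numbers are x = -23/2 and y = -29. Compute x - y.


x = -23/2, y = -29
Converting to common denominator: 2
x = -23/2, y = -58/2
x - y = -23/2 - -29 = 35/2

35/2


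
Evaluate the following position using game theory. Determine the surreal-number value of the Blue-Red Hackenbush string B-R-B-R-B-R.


Edges (from ground): B-R-B-R-B-R
By Berlekamp's sign-expansion rule, a Blue-Red Hackenbush stalk has the value of the surreal number whose sign sequence is the edge sequence with B -> + and R -> -.
Sign sequence: +-+-+-
Trace the sign expansion in the surreal number tree, starting from 0:
Edge 1: B (sign +) -> bounds (0, +inf), value = 1
Edge 2: R (sign -) -> bounds (0, 1), value = 1/2
Edge 3: B (sign +) -> bounds (1/2, 1), value = 3/4
Edge 4: R (sign -) -> bounds (1/2, 3/4), value = 5/8
Edge 5: B (sign +) -> bounds (5/8, 3/4), value = 11/16
Edge 6: R (sign -) -> bounds (5/8, 11/16), value = 21/32
Game value = 21/32

21/32


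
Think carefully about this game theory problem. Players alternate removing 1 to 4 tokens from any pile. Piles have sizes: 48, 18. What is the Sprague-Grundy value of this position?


Subtraction set: {1, 2, 3, 4}
For this subtraction set, G(n) = n mod 5 (period = max + 1 = 5).
Pile 1 (size 48): G(48) = 48 mod 5 = 3
Pile 2 (size 18): G(18) = 18 mod 5 = 3
Total Grundy value = XOR of all: 3 XOR 3 = 0

0


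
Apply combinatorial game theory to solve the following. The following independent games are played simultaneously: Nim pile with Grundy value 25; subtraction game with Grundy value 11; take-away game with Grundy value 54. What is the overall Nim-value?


By the Sprague-Grundy theorem, the Grundy value of a sum of games is the XOR of individual Grundy values.
Nim pile: Grundy value = 25. Running XOR: 0 XOR 25 = 25
subtraction game: Grundy value = 11. Running XOR: 25 XOR 11 = 18
take-away game: Grundy value = 54. Running XOR: 18 XOR 54 = 36
The combined Grundy value is 36.

36


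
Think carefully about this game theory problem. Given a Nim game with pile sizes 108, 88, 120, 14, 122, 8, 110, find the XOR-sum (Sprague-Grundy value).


We need the XOR (exclusive or) of all pile sizes.
After XOR-ing pile 1 (size 108): 0 XOR 108 = 108
After XOR-ing pile 2 (size 88): 108 XOR 88 = 52
After XOR-ing pile 3 (size 120): 52 XOR 120 = 76
After XOR-ing pile 4 (size 14): 76 XOR 14 = 66
After XOR-ing pile 5 (size 122): 66 XOR 122 = 56
After XOR-ing pile 6 (size 8): 56 XOR 8 = 48
After XOR-ing pile 7 (size 110): 48 XOR 110 = 94
The Nim-value of this position is 94.

94


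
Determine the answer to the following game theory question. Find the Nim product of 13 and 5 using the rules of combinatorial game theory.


Nim multiplication is bilinear over XOR: (u XOR v) * w = (u*w) XOR (v*w).
So we split each operand into its bit components and XOR the pairwise Nim products.
13 = 1 + 4 + 8 (as XOR of powers of 2).
5 = 1 + 4 (as XOR of powers of 2).
Using the standard Nim-product table on single bits:
  2*2 = 3,   2*4 = 8,   2*8 = 12,
  4*4 = 6,   4*8 = 11,  8*8 = 13,
and  1*x = x (identity), k*l = l*k (commutative).
Pairwise Nim products:
  1 * 1 = 1
  1 * 4 = 4
  4 * 1 = 4
  4 * 4 = 6
  8 * 1 = 8
  8 * 4 = 11
XOR them: 1 XOR 4 XOR 4 XOR 6 XOR 8 XOR 11 = 4.
Result: 13 * 5 = 4 (in Nim).

4


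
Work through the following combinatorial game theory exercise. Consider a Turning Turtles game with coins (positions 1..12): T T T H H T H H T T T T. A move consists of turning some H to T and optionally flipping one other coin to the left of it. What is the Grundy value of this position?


Coins: T T T H H T H H T T T T
Key fact: a single head at position k behaves exactly like a Nim heap of size k (turning it to T and optionally flipping a coin at j < k corresponds to moving the heap from k to j, or to 0), and heads combine as a disjunctive sum (two heads at the same place would cancel, matching j XOR j = 0). So the Nim-value is the XOR of the 1-indexed positions of the heads.
Face-up positions (1-indexed): [4, 5, 7, 8]
XOR 0 with 4: 0 XOR 4 = 4
XOR 4 with 5: 4 XOR 5 = 1
XOR 1 with 7: 1 XOR 7 = 6
XOR 6 with 8: 6 XOR 8 = 14
Nim-value = 14

14


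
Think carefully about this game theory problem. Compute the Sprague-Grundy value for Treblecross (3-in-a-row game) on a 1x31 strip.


Treblecross: place X on empty cells; 3-in-a-row wins.
Playing within two cells of an existing X lets the opponent win at once, so sensible play treats the cells i-2..i+2 around each X as dead. The player left with no safe cell loses, so this is a normal-play take-away game on strips of safe cells.
Placing X at cell i (0-indexed) of a strip of k safe cells leaves independent strips of sizes max(0, i-2) and max(0, k-i-3). Hence G(k) = mex{ G(max(0,i-2)) XOR G(max(0,k-i-3)) : 0 <= i < k }, with G(0) = 0.
G(1): splits (0,0):0^0=0 -> mex({0}) = 1
G(2): splits (0,0):0^0=0 -> mex({0}) = 1
G(3): splits (0,0):0^0=0 -> mex({0}) = 1
G(4): splits (0,1):0^1=1 (0,0):0^0=0 -> mex({0, 1}) = 2
G(5): splits (0,2):0^1=1 (0,1):0^1=1 (0,0):0^0=0 -> mex({0, 1}) = 2
G(6) = mex({1}) = 0
G(7) = mex({0, 1, 2}) = 3
G(8) = mex({0, 1, 2}) = 3
G(9) = mex({0, 2}) = 1
G(10) = mex({0, 2, 3}) = 1
G(11) = mex({0, 3}) = 1
G(12) = mex({1, 3}) = 0
G(13) = mex({0, 1, 2, 3}) = 4
G(14) = mex({0, 1, 2}) = 3
G(15) = mex({0, 1, 2}) = 3
G(16) = mex({0, 1, 2, 4}) = 3
G(17) = mex({0, 1, 3, 4}) = 2
G(18) = mex({0, 1, 3, 4}) = 2
G(19) = mex({0, 1, 3, 5}) = 2
G(20) = mex({0, 1, 2, 3, 5}) = 4
G(21) = mex({0, 1, 2, 3, 5}) = 4
G(22) = mex({1, 2, 6}) = 0
G(23) = mex({0, 1, 2, 3, 4, 6}) = 5
G(24) = mex({0, 1, 2, 3, 4}) = 5
G(25) = mex({0, 1, 3, 4, 7}) = 2
G(26) = mex({0, 1, 3, 4, 5, 7}) = 2
G(27) = mex({0, 1, 3, 5}) = 2
G(28) = mex({0, 1, 2, 5}) = 3
G(29) = mex({0, 1, 2, 4, 5, 6}) = 3
G(30) = mex({1, 2, 4, 6}) = 0
G(31) = mex({0, 1, 2, 3, 4, 6}) = 5
Therefore G(31) = 5.

5


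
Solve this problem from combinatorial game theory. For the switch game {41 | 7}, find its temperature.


The game is {41 | 7}, a switch {a | b} with numbers a > b.
Cooling {a | b} by t gives {a - t | b + t}, which stops being hot when a - t = b + t, i.e. at t = (a - b)/2. So the temperature of a switch is (a - b)/2.
Temperature = (Left option - Right option) / 2
= (41 - (7)) / 2
= 34 / 2
= 17

17


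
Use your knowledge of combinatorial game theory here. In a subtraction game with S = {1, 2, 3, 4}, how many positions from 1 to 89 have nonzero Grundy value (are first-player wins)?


Subtraction set S = {1, 2, 3, 4}, so G(n) = n mod 5.
G(n) = 0 when n is a multiple of 5.
Multiples of 5 in [1, 89]: 17
N-positions (nonzero Grundy) = 89 - 17 = 72

72


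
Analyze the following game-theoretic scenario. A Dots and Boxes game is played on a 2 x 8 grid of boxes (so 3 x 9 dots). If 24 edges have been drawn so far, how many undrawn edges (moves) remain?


Grid: 2 x 8 boxes, i.e. 3 rows and 9 columns of dots.
Horizontal edges: (rows + 1) * cols = 3 * 8 = 24
Vertical edges: rows * (cols + 1) = 2 * 9 = 18
Total edges: 24 + 18 = 42
Edges drawn: 24
Remaining: 42 - 24 = 18

18


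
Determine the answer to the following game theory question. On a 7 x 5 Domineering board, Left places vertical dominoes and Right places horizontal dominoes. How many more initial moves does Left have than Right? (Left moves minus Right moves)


Board is 7 x 5 (rows x cols).
Left (vertical) placements: (rows-1) * cols = 6 * 5 = 30
Right (horizontal) placements: rows * (cols-1) = 7 * 4 = 28
Advantage = Left - Right = 30 - 28 = 2

2


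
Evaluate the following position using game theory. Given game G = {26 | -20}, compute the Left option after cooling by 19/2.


Original game: {26 | -20} (a switch {a | b} with a > b).
Cooling by t (for t below the temperature (a - b)/2 = 23) taxes each move by t: {a | b} cooled by t is {a - t | b + t}.
Cooling amount: t = 19/2
Cooled Left option: 26 - 19/2 = 33/2
Cooled Right option: -20 + 19/2 = -21/2
Cooled game: {33/2 | -21/2}
Left option = 33/2

33/2


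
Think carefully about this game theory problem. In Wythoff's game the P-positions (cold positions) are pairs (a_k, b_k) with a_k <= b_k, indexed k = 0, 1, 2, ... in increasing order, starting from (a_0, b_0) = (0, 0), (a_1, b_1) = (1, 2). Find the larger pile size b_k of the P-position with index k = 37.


By Wythoff's theorem, a_k = floor(k * phi) and b_k = floor(k * phi^2) = a_k + k, where phi = (1 + sqrt(5))/2 is the golden ratio.
phi = (1 + sqrt(5))/2 = 1.618034
phi^2 = phi + 1 = 2.618034
k = 37
k * phi^2 = 37 * 2.618034 = 96.867258
b_37 = floor(k * phi^2) = 96 (check: a_37 + k = 59 + 37 = 96)

96


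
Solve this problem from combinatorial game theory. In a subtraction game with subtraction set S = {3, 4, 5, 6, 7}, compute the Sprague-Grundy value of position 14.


The subtraction set is S = {3, 4, 5, 6, 7}.
G(k) = mex{ G(k - s) : s in S, s <= k }. We compute iteratively: G(0) = 0.
G(1) = mex({}) = 0
G(2) = mex({}) = 0
G(3) = mex({0}) = 1
G(4) = mex({0}) = 1
G(5) = mex({0}) = 1
G(6) = mex({0, 1}) = 2
G(7) = mex({0, 1}) = 2
G(8) = mex({0, 1}) = 2
G(9) = mex({0, 1, 2}) = 3
G(10) = mex({1, 2}) = 0
G(11) = mex({1, 2}) = 0
G(12) = mex({1, 2, 3}) = 0
G(13) = mex({0, 2, 3}) = 1
G(14) = mex({0, 2, 3}) = 1
Therefore G(14) = 1.

1


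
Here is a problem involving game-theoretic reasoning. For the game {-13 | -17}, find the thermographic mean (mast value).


Game = {-13 | -17}, a switch {a | b} with numbers a > b.
Its thermograph has left wall a - t and right wall b + t, which meet at t = (a - b)/2, where both equal (a + b)/2. So the mast (mean value) is at (a + b)/2.
Mean = (-13 + (-17))/2 = -30/2 = -15

-15


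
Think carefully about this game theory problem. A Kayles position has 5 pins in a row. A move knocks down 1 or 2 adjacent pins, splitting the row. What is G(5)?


Kayles: a move removes 1 or 2 adjacent pins from a contiguous row.
Removing pins from a row of k leaves two independent rows (a, b) with a + b = k - 1 (one pin) or a + b = k - 2 (two pins); an end removal gives a = 0.
By Sprague-Grundy, G(k) = mex{ G(a) XOR G(b) } over all these splits. G(0) = 0.
G(1): splits (0,0):0^0=0 -> mex({0}) = 1
G(2): splits (0,1):0^1=1 (0,0):0^0=0 -> mex({0, 1}) = 2
G(3): splits (0,2):0^2=2 (1,1):1^1=0 (0,1):0^1=1 -> mex({0, 1, 2}) = 3
G(4): splits (0,3):0^3=3 (1,2):1^2=3 (0,2):0^2=2 (1,1):1^1=0 -> mex({0, 2, 3}) = 1
G(5): splits (0,4):0^1=1 (1,3):1^3=2 (2,2):2^2=0 (0,3):0^3=3 (1,2):1^2=3 -> mex({0, 1, 2, 3}) = 4
Therefore G(5) = 4.

4


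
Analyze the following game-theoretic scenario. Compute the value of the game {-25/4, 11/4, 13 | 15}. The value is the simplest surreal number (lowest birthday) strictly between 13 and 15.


Left options: {-25/4, 11/4, 13}, max = 13
Right options: {15}, min = 15
All options are numbers and max(Left) < min(Right), so by the simplicity theorem the value is the simplest (earliest-born) number strictly between 13 and 15.
The only integer strictly between 13 and 15 is 14.
No non-integer in the interval can be simpler: if x is a non-integer in the interval, then floor(x) or ceil(x) also lies in the interval (the interval contains an integer), and both are proper prefixes of x's sign expansion, i.e. born earlier. So the game value is 14.
Game value = 14

14


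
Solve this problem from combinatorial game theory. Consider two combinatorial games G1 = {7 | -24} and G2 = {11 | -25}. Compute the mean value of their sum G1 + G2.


G1 = {7 | -24}, G2 = {11 | -25}
Each is a switch {a | b} with numbers a > b; its mean value is (a + b)/2, and mean value is additive over game sums: m(G1 + G2) = m(G1) + m(G2).
Mean of G1 = (7 + (-24))/2 = -17/2 = -17/2
Mean of G2 = (11 + (-25))/2 = -14/2 = -7
Mean of G1 + G2 = -17/2 + -7 = -31/2

-31/2


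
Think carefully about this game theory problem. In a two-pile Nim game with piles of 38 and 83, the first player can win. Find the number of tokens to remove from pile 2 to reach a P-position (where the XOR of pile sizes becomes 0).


Piles: 38 and 83
Current XOR: 38 XOR 83 = 117 (non-zero, so this is an N-position).
To make the XOR zero, we need to find a move that balances the piles.
For pile 2 (size 83): target = 83 XOR 117 = 38
We reduce pile 2 from 83 to 38.
Tokens removed: 83 - 38 = 45
Verification: 38 XOR 38 = 0

45


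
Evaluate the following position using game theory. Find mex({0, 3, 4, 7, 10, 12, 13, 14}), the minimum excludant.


Set = {0, 3, 4, 7, 10, 12, 13, 14}
0 is in the set.
1 is NOT in the set. This is the mex.
mex = 1

1


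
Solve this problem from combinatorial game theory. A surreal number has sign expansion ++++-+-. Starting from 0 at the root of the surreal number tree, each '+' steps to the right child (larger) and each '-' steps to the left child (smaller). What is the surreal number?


Sign expansion: ++++-+-
Rule: track bounds (lo, hi), initially (-inf, +inf). On '+', the current value becomes lo and we move to the simplest number in (value, hi): value + 1 if hi = +inf, otherwise the midpoint (value + hi)/2. On '-', the current value becomes hi and we move to value - 1 if lo = -inf, otherwise the midpoint (lo + value)/2.
Start at 0.
Step 1: sign = +, move right. Bounds: (0, +inf). Value = 1
Step 2: sign = +, move right. Bounds: (1, +inf). Value = 2
Step 3: sign = +, move right. Bounds: (2, +inf). Value = 3
Step 4: sign = +, move right. Bounds: (3, +inf). Value = 4
Step 5: sign = -, move left. Bounds: (3, 4). Value = 7/2
Step 6: sign = +, move right. Bounds: (7/2, 4). Value = 15/4
Step 7: sign = -, move left. Bounds: (7/2, 15/4). Value = 29/8
The surreal number with sign expansion ++++-+- is 29/8.

29/8


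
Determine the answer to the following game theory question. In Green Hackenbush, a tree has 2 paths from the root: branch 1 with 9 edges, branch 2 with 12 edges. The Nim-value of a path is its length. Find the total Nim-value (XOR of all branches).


The tree has 2 branches from the ground vertex.
In Green Hackenbush, the Nim-value of a simple path of length k is k.
Branch 1: length 9, Nim-value = 9
Branch 2: length 12, Nim-value = 12
Total Nim-value = XOR of all branch values:
0 XOR 9 = 9
9 XOR 12 = 5
Nim-value of the tree = 5

5


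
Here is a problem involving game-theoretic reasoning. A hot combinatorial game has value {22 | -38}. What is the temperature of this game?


The game is {22 | -38}, a switch {a | b} with numbers a > b.
Cooling {a | b} by t gives {a - t | b + t}, which stops being hot when a - t = b + t, i.e. at t = (a - b)/2. So the temperature of a switch is (a - b)/2.
Temperature = (Left option - Right option) / 2
= (22 - (-38)) / 2
= 60 / 2
= 30

30


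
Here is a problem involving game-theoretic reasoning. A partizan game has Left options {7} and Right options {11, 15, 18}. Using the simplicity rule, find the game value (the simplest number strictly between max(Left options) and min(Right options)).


Left options: {7}, max = 7
Right options: {11, 15, 18}, min = 11
All options are numbers and max(Left) < min(Right), so by the simplicity theorem the value is the simplest (earliest-born) number strictly between 7 and 11.
Integers 8 through 10 all lie strictly between 7 and 11.
Among integers, the simplest (lowest birthday = smallest |n|; 0 is born on day 0, +-n on day n) is 8.
No non-integer in the interval can be simpler: if x is a non-integer in the interval, then floor(x) or ceil(x) also lies in the interval (the interval contains an integer), and both are proper prefixes of x's sign expansion, i.e. born earlier. So the game value is 8.
Game value = 8

8


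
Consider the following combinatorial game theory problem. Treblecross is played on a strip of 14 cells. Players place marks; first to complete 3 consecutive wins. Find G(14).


Treblecross: place X on empty cells; 3-in-a-row wins.
Playing within two cells of an existing X lets the opponent win at once, so sensible play treats the cells i-2..i+2 around each X as dead. The player left with no safe cell loses, so this is a normal-play take-away game on strips of safe cells.
Placing X at cell i (0-indexed) of a strip of k safe cells leaves independent strips of sizes max(0, i-2) and max(0, k-i-3). Hence G(k) = mex{ G(max(0,i-2)) XOR G(max(0,k-i-3)) : 0 <= i < k }, with G(0) = 0.
G(1): splits (0,0):0^0=0 -> mex({0}) = 1
G(2): splits (0,0):0^0=0 -> mex({0}) = 1
G(3): splits (0,0):0^0=0 -> mex({0}) = 1
G(4): splits (0,1):0^1=1 (0,0):0^0=0 -> mex({0, 1}) = 2
G(5): splits (0,2):0^1=1 (0,1):0^1=1 (0,0):0^0=0 -> mex({0, 1}) = 2
G(6) = mex({1}) = 0
G(7) = mex({0, 1, 2}) = 3
G(8) = mex({0, 1, 2}) = 3
G(9) = mex({0, 2}) = 1
G(10) = mex({0, 2, 3}) = 1
G(11) = mex({0, 3}) = 1
G(12) = mex({1, 3}) = 0
G(13) = mex({0, 1, 2, 3}) = 4
G(14) = mex({0, 1, 2}) = 3
Therefore G(14) = 3.

3
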